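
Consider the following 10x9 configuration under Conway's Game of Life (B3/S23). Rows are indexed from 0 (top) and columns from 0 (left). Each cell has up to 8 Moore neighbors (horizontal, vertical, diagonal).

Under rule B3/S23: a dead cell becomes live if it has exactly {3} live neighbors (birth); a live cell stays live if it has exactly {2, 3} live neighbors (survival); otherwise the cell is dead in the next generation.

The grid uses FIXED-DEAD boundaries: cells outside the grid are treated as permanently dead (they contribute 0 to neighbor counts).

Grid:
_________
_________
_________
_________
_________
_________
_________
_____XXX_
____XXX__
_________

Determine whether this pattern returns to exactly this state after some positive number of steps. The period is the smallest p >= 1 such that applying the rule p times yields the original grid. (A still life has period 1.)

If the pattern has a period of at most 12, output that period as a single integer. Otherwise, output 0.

Answer: 2

Derivation:
Simulating and comparing each generation to the original:
Gen 0 (original, given above): 6 live cells
Gen 1: 6 live cells, differs from original
Gen 2: 6 live cells, MATCHES original -> period = 2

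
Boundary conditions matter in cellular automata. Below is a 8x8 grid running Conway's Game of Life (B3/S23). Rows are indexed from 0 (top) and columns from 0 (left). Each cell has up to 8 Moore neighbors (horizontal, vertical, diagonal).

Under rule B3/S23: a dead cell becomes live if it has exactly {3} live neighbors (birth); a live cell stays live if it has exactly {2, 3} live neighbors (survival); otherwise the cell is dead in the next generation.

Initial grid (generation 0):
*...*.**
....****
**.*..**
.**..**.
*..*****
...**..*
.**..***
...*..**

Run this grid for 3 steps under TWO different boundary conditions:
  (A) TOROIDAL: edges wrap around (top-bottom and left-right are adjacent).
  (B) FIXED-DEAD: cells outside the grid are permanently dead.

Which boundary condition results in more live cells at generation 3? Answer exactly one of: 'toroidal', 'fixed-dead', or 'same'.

Answer: same

Derivation:
Under TOROIDAL boundary, generation 3:
*.......
**..*...
...*....
*.**....
.......*
*.*.....
*.*.....
....**..
Population = 15

Under FIXED-DEAD boundary, generation 3:
..***...
**...*..
....*...
*.**....
*.......
.**.....
.**.....
........
Population = 15

Comparison: toroidal=15, fixed-dead=15 -> same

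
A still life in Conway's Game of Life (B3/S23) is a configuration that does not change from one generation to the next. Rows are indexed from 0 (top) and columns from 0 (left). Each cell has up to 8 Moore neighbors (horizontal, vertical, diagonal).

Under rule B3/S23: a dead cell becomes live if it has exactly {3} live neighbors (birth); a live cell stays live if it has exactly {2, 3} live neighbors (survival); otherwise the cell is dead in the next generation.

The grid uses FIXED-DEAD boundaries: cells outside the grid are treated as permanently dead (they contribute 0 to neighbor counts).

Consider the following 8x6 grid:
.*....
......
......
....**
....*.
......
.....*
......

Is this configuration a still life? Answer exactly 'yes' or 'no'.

Compute generation 1 and compare to generation 0 (given above):
Generation 1:
......
......
......
....**
....**
......
......
......
Cell (0,1) differs: gen0=1 vs gen1=0 -> NOT a still life.

Answer: no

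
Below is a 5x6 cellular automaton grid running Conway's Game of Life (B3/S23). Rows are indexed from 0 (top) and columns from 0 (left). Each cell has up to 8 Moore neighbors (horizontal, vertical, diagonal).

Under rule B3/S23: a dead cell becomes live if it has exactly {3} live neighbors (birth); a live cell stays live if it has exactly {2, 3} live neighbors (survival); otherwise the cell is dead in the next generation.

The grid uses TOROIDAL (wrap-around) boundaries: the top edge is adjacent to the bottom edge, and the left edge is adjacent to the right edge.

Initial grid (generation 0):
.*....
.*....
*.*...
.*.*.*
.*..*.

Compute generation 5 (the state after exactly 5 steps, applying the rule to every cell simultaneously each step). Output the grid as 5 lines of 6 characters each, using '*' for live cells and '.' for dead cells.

Answer: ......
......
......
......
......

Derivation:
Simulating step by step:
Generation 0 (given above): 9 live cells
Generation 1: 14 live cells
***...
***...
*.*...
.*.***
.*..*.
Generation 2: 10 live cells
...*.*
...*.*
....*.
.*.***
....*.
Generation 3: 10 live cells
...*.*
...*.*
*.*...
...*.*
*.*...
Generation 4: 20 live cells
*.**.*
*.**.*
*.**.*
*.**.*
*.**.*
Generation 5: 0 live cells
(generation 5 grid is the final answer)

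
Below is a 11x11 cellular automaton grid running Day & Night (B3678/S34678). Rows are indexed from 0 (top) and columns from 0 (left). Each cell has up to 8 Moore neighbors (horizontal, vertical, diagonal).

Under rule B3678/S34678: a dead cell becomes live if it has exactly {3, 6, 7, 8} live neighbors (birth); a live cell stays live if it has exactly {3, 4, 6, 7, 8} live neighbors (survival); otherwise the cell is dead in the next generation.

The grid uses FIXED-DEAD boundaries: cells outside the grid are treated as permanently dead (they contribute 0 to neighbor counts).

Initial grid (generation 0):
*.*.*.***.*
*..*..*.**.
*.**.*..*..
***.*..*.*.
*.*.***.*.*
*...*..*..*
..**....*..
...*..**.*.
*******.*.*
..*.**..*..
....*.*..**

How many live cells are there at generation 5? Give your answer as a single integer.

Answer: 39

Derivation:
Simulating step by step:
Generation 0 (given above): 58 live cells
Generation 1: 52 live cells
.*.*.*.**..
...*..****.
****..*.*..
*****..*.*.
**..***.*..
..*.*.***..
...**.*.**.
..*...**.*.
.**...*.*..
..**.*....*
...*.......
Generation 2: 54 live cells
..*.*..***.
*.**.***.*.
*.*..***...
.**.*..*...
*..**.****.
.*..*****..
..**..**.*.
.**...*..*.
.**..**..*.
.****......
..*.*......
Generation 3: 41 live cells
.*...*.**..
..**.**.*..
.**..***...
***.*.*....
...***.*...
....*.***..
..***......
.*....*...*
*.*.**.....
.*..*......
.**........
Generation 4: 32 live cells
..*.*..*...
..*..****..
*......*...
.**.**.....
.****..**..
..**..**...
...*..*....
.*.........
...*.*.....
**...*.....
...........
Generation 5: 39 live cells
...*.*.**..
.*.*..***..
..***..**..
***.*.***..
.****..*...
.*...****..
.......*...
..*.*......
***.*......
....*......
...........
Population at generation 5: 39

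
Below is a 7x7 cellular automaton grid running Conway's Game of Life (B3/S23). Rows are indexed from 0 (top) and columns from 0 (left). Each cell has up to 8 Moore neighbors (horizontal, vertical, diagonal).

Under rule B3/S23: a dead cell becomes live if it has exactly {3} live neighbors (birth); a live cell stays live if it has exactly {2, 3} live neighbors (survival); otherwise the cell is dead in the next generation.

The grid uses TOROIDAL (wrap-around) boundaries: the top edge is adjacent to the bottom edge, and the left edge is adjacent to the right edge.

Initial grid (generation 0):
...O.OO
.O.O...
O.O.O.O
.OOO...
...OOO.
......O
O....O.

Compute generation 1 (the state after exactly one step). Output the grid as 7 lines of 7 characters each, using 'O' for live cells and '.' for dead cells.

Simulating step by step:
Generation 0 (given above): 18 live cells
Generation 1: 18 live cells
(generation 1 grid is the final answer)

Answer: O.O..OO
.O.O...
O...O..
OO....O
...OOO.
......O
O...OO.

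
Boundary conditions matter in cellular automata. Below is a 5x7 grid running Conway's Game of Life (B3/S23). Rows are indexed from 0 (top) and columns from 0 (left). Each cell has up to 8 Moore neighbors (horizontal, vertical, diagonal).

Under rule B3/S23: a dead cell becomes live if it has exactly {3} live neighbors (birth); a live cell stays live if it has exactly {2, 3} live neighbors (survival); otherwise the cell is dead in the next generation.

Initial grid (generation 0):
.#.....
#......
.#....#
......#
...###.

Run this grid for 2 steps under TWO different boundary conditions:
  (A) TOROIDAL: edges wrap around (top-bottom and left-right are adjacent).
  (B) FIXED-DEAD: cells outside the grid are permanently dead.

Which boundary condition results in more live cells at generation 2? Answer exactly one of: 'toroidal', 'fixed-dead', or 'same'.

Under TOROIDAL boundary, generation 2:
....##.
#......
.#...##
#...#.#
...##.#
Population = 12

Under FIXED-DEAD boundary, generation 2:
.......
.......
.......
....#..
....##.
Population = 3

Comparison: toroidal=12, fixed-dead=3 -> toroidal

Answer: toroidal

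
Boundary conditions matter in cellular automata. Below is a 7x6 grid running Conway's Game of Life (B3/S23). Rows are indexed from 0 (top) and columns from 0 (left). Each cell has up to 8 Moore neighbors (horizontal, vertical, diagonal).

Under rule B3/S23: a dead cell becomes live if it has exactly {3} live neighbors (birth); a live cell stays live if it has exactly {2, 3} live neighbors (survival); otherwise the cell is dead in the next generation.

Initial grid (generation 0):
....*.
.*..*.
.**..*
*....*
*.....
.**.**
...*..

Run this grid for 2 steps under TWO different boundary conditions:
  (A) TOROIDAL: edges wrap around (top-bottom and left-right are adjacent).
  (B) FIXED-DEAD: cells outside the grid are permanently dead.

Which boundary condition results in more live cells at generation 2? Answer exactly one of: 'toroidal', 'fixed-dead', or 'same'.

Under TOROIDAL boundary, generation 2:
......
......
......
*..*.*
.**...
**....
......
Population = 7

Under FIXED-DEAD boundary, generation 2:
..***.
*....*
*....*
*..*..
*.*.**
.*....
.*..*.
Population = 16

Comparison: toroidal=7, fixed-dead=16 -> fixed-dead

Answer: fixed-dead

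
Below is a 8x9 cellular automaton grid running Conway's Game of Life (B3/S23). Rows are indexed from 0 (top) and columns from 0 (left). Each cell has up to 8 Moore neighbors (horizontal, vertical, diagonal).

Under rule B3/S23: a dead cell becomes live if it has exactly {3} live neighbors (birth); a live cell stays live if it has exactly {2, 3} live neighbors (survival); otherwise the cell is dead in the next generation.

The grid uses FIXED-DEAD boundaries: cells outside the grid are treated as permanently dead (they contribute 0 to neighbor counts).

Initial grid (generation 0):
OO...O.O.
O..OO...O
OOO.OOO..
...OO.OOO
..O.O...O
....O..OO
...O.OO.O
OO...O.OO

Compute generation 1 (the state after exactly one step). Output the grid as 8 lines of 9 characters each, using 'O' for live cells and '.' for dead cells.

Answer: OO..O....
...O...O.
OOO...O.O
......O.O
....O.O..
....O.O.O
.....O...
....OO.OO

Derivation:
Simulating step by step:
Generation 0 (given above): 34 live cells
Generation 1: 22 live cells
(generation 1 grid is the final answer)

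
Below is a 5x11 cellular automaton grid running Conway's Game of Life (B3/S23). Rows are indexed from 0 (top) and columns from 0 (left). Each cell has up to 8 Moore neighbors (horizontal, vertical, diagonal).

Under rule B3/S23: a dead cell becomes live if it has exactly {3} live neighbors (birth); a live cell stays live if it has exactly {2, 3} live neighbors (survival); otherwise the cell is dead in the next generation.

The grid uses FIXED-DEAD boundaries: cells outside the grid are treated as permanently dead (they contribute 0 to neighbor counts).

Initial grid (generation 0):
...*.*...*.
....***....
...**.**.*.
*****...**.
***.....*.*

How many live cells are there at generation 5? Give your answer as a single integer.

Answer: 10

Derivation:
Simulating step by step:
Generation 0 (given above): 23 live cells
Generation 1: 14 live cells
.....**....
.......**..
.*....**.*.
*...**....*
*.......*..
Generation 2: 15 live cells
......**...
.....*..*..
.....***.*.
**...*****.
...........
Generation 3: 11 live cells
......**...
.....*..*..
....*....*.
.....*...*.
......***..
Generation 4: 17 live cells
......**...
.....****..
....**..**.
.....***.*.
......***..
Generation 5: 10 live cells
.....*..*..
....*....*.
....*....*.
....*....*.
.....*..*..
Population at generation 5: 10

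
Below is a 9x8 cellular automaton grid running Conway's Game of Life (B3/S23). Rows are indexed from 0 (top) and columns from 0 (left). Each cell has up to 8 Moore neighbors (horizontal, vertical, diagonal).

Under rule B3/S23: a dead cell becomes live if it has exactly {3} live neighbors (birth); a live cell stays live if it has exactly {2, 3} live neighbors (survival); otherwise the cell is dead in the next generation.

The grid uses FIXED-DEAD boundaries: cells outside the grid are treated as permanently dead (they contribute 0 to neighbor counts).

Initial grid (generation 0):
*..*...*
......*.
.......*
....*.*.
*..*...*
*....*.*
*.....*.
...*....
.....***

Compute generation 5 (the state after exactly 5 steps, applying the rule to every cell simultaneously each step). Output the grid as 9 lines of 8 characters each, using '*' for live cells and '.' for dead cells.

Answer: ........
........
........
........
........
....***.
....**..
....**.*
......*.

Derivation:
Simulating step by step:
Generation 0 (given above): 19 live cells
Generation 1: 17 live cells
........
......**
.....***
......**
....**.*
**.....*
......*.
.....*.*
......*.
Generation 2: 13 live cells
........
.....*.*
.....*..
....*...
.....*.*
.....*.*
......**
.....*.*
......*.
Generation 3: 16 live cells
........
......*.
....***.
....***.
....**..
.....*.*
.....*.*
.....*.*
......*.
Generation 4: 11 live cells
........
......*.
....*..*
...*....
........
.....*..
....**.*
.....*.*
......*.
Generation 5: 9 live cells
(generation 5 grid is the final answer)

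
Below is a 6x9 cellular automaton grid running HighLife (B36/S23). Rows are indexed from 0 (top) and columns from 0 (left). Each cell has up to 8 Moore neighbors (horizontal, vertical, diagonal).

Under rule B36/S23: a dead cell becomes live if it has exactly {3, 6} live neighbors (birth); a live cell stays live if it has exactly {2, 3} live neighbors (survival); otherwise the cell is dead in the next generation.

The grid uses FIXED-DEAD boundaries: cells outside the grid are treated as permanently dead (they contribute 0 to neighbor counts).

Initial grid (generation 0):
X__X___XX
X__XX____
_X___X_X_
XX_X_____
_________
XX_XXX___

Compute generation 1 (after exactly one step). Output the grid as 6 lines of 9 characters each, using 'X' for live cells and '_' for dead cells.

Simulating step by step:
Generation 0 (given above): 18 live cells
Generation 1: 17 live cells
(generation 1 grid is the final answer)

Answer: ___XX____
XXXXX_XXX
_X_X_____
XXX______
___X_____
____X____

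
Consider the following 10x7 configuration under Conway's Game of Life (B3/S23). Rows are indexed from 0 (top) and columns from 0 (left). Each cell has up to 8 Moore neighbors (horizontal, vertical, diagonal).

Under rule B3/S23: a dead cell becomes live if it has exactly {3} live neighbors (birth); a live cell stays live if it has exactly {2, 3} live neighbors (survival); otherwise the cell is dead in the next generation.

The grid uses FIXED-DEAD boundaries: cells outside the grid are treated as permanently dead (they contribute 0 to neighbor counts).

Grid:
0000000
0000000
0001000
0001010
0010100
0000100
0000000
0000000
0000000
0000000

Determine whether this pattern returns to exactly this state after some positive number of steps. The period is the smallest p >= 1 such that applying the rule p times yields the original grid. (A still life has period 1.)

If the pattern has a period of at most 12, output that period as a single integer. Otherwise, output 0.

Simulating and comparing each generation to the original:
Gen 0 (original, given above): 6 live cells
Gen 1: 6 live cells, differs from original
Gen 2: 6 live cells, MATCHES original -> period = 2

Answer: 2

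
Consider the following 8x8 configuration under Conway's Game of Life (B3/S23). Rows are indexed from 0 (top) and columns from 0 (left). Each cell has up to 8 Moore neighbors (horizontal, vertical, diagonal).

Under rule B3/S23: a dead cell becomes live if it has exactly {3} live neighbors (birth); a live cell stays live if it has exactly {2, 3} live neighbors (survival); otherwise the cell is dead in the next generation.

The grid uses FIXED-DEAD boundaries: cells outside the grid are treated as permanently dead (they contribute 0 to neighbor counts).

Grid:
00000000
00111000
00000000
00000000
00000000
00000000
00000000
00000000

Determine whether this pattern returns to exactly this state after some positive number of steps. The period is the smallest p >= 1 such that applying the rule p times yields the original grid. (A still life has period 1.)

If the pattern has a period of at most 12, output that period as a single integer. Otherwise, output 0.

Answer: 2

Derivation:
Simulating and comparing each generation to the original:
Gen 0 (original, given above): 3 live cells
Gen 1: 3 live cells, differs from original
Gen 2: 3 live cells, MATCHES original -> period = 2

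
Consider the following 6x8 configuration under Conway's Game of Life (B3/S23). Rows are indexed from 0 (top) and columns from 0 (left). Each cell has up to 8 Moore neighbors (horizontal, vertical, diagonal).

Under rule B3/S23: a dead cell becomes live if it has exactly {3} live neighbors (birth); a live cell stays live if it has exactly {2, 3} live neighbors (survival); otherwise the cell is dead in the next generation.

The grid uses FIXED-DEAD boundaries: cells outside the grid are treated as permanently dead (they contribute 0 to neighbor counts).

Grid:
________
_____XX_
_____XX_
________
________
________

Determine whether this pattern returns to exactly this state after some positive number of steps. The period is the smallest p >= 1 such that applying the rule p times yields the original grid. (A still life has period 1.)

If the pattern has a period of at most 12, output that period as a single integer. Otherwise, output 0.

Answer: 1

Derivation:
Simulating and comparing each generation to the original:
Gen 0 (original, given above): 4 live cells
Gen 1: 4 live cells, MATCHES original -> period = 1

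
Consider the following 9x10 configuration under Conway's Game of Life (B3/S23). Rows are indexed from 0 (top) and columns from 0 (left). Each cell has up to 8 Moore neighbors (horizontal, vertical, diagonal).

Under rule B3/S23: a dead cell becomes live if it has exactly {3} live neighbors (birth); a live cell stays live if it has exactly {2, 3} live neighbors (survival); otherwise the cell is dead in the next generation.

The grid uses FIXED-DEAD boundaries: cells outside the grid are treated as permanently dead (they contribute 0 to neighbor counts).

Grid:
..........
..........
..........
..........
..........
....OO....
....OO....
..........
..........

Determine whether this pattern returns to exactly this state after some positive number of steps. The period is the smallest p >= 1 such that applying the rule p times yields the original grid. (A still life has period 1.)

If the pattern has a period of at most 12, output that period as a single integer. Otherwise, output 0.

Simulating and comparing each generation to the original:
Gen 0 (original, given above): 4 live cells
Gen 1: 4 live cells, MATCHES original -> period = 1

Answer: 1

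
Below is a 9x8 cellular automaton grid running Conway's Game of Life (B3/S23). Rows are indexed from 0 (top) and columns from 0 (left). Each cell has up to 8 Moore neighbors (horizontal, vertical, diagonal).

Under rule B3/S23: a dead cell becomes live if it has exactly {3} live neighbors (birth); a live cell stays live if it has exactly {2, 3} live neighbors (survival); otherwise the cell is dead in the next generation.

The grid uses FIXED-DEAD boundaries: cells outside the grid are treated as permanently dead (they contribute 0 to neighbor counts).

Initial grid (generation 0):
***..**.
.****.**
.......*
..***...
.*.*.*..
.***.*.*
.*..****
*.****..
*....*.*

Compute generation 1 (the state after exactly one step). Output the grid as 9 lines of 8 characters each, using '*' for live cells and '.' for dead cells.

Simulating step by step:
Generation 0 (given above): 36 live cells
Generation 1: 33 live cells
(generation 1 grid is the final answer)

Answer: *...****
*..**..*
.*...***
..***...
.*...**.
**.*...*
*......*
*.**...*
.*.*.**.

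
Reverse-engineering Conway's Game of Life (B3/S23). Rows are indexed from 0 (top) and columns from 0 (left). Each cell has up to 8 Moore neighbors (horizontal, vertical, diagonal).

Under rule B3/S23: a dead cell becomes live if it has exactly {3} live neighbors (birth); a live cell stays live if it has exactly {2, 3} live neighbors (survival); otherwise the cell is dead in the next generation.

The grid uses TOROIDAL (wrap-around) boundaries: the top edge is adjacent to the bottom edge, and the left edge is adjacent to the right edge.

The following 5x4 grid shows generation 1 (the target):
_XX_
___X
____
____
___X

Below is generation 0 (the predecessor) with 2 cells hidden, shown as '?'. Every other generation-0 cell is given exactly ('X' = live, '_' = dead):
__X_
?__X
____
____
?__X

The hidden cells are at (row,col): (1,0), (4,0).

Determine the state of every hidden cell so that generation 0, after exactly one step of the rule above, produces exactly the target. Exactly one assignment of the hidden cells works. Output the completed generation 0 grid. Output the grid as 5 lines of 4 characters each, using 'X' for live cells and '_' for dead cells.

Hidden generation-0 cells (in order): (1,0), (4,0).
A hidden cell only influences target cells in its own 3x3 neighborhood. Try each of the 2^2 = 4 assignments, step the completed generation 0 forward once under B3/S23, and compare with the target:
  (1,0)=_ (4,0)=_ -> step gives (0,1)='_' but target has 'X' -> reject
  (1,0)=_ (4,0)=X -> step gives (0,0)='X' but target has '_' -> reject
  (1,0)=X (4,0)=_ -> step gives (0,0)='X' but target has '_' -> reject
  (1,0)=X (4,0)=X -> step reproduces the target at every cell -> ACCEPT
Unique solution: (1,0)=live, (4,0)=live.
Check: live-neighbor counts of every cell in the completed generation 0:
4325
1222
2112
2112
1222
Applying B3/S23 to generation 0 with these counts gives:
_XX_
___X
____
____
___X
which matches the target exactly.

Answer: __X_
X__X
____
____
X__X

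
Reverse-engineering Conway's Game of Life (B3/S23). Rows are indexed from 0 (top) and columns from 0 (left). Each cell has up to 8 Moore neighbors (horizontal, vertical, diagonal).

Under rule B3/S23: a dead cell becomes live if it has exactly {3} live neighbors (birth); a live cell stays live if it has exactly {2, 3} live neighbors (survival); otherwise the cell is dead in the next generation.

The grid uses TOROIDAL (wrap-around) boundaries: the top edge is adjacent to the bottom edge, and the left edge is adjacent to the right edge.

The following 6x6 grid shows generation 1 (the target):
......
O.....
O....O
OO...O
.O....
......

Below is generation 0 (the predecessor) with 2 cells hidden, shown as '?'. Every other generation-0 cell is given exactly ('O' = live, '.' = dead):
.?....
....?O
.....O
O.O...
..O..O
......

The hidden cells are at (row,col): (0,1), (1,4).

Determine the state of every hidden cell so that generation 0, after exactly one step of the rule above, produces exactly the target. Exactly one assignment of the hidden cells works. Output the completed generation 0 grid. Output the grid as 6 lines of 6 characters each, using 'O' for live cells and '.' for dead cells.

Hidden generation-0 cells (in order): (0,1), (1,4).
A hidden cell only influences target cells in its own 3x3 neighborhood. Try each of the 2^2 = 4 assignments, step the completed generation 0 forward once under B3/S23, and compare with the target:
  (0,1)=. (1,4)=. -> step gives (1,0)='.' but target has 'O' -> reject
  (0,1)=. (1,4)=O -> step gives (1,0)='.' but target has 'O' -> reject
  (0,1)=O (1,4)=. -> step reproduces the target at every cell -> ACCEPT
  (0,1)=O (1,4)=O -> step gives (1,4)='O' but target has '.' -> reject
Unique solution: (0,1)=live, (1,4)=dead.
Check: live-neighbor counts of every cell in the completed generation 0:
201011
311021
321122
231223
231211
222111
Applying B3/S23 to generation 0 with these counts gives:
......
O.....
O....O
OO...O
.O....
......
which matches the target exactly.

Answer: .O....
.....O
.....O
O.O...
..O..O
......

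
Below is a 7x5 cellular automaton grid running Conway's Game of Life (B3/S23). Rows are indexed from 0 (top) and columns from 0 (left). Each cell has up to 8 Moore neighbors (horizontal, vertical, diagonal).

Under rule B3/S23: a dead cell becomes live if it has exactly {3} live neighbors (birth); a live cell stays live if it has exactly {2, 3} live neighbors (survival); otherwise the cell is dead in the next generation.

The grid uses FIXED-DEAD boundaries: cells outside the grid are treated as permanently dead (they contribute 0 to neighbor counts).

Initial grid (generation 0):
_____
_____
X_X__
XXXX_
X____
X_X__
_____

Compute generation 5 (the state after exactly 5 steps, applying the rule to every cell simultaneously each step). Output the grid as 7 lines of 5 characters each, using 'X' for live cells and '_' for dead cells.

Simulating step by step:
Generation 0 (given above): 9 live cells
Generation 1: 9 live cells
_____
_____
X_XX_
X_XX_
X__X_
_X___
_____
Generation 2: 6 live cells
_____
_____
__XX_
X___X
X__X_
_____
_____
Generation 3: 4 live cells
_____
_____
___X_
_XX_X
_____
_____
_____
Generation 4: 4 live cells
_____
_____
__XX_
__XX_
_____
_____
_____
Generation 5: 4 live cells
(generation 5 grid is the final answer)

Answer: _____
_____
__XX_
__XX_
_____
_____
_____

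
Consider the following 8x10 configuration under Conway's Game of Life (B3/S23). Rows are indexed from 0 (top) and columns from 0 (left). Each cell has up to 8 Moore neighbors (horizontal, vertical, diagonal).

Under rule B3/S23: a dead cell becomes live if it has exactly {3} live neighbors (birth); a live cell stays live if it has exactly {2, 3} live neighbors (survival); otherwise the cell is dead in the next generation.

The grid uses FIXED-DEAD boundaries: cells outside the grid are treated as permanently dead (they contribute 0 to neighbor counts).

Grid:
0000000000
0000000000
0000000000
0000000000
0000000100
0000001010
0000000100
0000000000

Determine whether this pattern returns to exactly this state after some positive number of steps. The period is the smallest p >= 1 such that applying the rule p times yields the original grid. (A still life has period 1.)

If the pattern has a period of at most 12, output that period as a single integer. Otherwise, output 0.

Simulating and comparing each generation to the original:
Gen 0 (original, given above): 4 live cells
Gen 1: 4 live cells, MATCHES original -> period = 1

Answer: 1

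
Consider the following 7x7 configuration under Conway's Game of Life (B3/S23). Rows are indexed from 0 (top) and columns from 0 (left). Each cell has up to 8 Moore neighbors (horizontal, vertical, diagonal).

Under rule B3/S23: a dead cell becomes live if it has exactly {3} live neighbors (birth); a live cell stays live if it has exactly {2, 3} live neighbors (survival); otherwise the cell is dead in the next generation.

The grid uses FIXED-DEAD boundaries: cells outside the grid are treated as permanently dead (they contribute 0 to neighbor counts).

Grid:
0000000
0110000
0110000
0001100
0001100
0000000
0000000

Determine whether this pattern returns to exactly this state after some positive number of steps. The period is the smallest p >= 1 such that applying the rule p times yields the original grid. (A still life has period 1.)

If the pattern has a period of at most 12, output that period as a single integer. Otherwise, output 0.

Simulating and comparing each generation to the original:
Gen 0 (original, given above): 8 live cells
Gen 1: 6 live cells, differs from original
Gen 2: 8 live cells, MATCHES original -> period = 2

Answer: 2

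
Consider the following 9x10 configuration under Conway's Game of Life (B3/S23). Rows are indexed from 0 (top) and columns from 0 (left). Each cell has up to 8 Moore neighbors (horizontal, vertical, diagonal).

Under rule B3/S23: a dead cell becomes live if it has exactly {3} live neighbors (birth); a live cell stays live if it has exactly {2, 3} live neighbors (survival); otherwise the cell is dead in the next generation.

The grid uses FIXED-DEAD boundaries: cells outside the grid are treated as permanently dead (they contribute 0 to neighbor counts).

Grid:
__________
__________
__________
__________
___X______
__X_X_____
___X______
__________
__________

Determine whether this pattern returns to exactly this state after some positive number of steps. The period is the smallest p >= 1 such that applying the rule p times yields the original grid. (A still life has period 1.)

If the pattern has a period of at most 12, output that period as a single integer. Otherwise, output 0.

Simulating and comparing each generation to the original:
Gen 0 (original, given above): 4 live cells
Gen 1: 4 live cells, MATCHES original -> period = 1

Answer: 1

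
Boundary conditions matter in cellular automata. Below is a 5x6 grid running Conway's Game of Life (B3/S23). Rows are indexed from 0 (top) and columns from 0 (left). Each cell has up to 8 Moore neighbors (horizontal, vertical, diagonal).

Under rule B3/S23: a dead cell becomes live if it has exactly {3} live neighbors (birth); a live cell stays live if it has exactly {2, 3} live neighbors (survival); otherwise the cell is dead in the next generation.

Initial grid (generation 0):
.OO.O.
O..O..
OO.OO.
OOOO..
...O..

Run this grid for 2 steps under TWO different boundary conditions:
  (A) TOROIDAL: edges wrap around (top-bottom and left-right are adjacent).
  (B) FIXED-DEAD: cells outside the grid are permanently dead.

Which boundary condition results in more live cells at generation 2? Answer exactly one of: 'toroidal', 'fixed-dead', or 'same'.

Answer: toroidal

Derivation:
Under TOROIDAL boundary, generation 2:
OO.O..
.O.O.O
O.....
O...O.
O..OO.
Population = 12

Under FIXED-DEAD boundary, generation 2:
.OO...
.OOO..
......
......
......
Population = 5

Comparison: toroidal=12, fixed-dead=5 -> toroidal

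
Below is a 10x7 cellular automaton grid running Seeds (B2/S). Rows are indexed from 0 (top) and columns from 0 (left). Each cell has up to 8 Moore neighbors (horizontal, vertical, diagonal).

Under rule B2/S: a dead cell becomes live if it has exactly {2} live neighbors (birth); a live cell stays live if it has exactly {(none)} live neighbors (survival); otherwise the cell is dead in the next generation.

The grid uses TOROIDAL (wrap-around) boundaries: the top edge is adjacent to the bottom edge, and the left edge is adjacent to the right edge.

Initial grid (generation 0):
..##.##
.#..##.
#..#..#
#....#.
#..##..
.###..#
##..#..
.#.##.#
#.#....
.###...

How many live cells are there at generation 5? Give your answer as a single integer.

Simulating step by step:
Generation 0 (given above): 31 live cells
Generation 1: 5 live cells
.......
.......
..#....
..#....
.......
.......
.......
.......
.....##
.....#.
Generation 2: 8 live cells
.......
.......
.#.#...
.#.#...
.......
.......
.......
.....##
....#..
....#..
Generation 3: 13 live cells
.......
..#....
#...#..
#...#..
..#....
.......
.....##
....#..
...#..#
...#.#.
Generation 4: 19 live cells
..###..
.#.#...
.....##
.....##
.#.#...
.....##
....#..
#..#...
..#....
..#...#
Generation 5: 19 live cells
#....#.
#.....#
..#....
..#....
..#....
#.##...
#..#...
.##.#..
#.....#
....##.
Population at generation 5: 19

Answer: 19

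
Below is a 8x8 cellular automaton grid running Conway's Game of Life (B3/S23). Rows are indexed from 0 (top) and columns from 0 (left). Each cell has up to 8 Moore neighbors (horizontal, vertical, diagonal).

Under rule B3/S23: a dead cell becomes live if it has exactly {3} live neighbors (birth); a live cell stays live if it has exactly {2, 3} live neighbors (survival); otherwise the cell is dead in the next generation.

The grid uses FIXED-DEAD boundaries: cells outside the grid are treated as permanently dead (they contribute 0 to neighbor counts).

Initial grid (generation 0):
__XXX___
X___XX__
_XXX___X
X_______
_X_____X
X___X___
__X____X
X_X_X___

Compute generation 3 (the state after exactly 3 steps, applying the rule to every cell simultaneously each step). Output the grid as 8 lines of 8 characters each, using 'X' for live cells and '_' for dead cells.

Answer: ____XX__
XX___X__
XX_XX___
___XX___
XXX_____
X_X_____
_X______
________

Derivation:
Simulating step by step:
Generation 0 (given above): 20 live cells
Generation 1: 15 live cells
___XXX__
_____X__
XXXXX___
X_______
XX______
_X______
________
_X_X____
Generation 2: 15 live cells
____XX__
_X___X__
XXXXX___
___X____
XX______
XX______
__X_____
________
Generation 3: 17 live cells
(generation 3 grid is the final answer)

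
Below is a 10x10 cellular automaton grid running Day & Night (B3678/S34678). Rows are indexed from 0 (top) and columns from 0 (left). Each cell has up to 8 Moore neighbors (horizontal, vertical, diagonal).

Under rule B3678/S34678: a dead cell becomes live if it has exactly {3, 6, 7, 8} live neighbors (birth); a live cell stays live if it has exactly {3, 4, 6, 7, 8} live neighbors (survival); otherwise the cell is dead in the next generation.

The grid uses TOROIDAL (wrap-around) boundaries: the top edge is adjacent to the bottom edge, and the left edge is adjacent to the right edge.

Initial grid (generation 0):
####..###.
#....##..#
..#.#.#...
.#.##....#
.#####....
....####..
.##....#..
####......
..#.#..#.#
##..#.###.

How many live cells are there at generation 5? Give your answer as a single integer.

Simulating step by step:
Generation 0 (given above): 44 live cells
Generation 1: 41 live cells
..#.#..###
#...###.##
.#..#....#
####......
#.#.#.....
....###...
###.##....
#..#....#.
.##..###.#
#.....##..
Generation 2: 38 live cells
.#.#......
##..##....
##..#...##
#.###....#
..#.#.....
#.#.#.....
.#..###..#
##.#...#..
.#....##.#
#.##....#.
Generation 3: 36 live cells
.#.#.....#
.#.##.....
#...#.....
#.#.##..##
#.####...#
....#.....
.#..##....
.#..#..#.#
.#.#...#.#
#.#....#.#
Generation 4: 35 live cells
.#.##...#.
...##.....
#.#.#.....
#..#.#....
#....#..##
###.......
#..###....
...####...
##....#.##
..##.....#
Generation 5: 32 live cells
....#.....
.#..##....
.#..##....
#.........
#.#.#....#
##.#.#....
...#.##...
.###..##..
#......#.#
..###..#.#
Population at generation 5: 32

Answer: 32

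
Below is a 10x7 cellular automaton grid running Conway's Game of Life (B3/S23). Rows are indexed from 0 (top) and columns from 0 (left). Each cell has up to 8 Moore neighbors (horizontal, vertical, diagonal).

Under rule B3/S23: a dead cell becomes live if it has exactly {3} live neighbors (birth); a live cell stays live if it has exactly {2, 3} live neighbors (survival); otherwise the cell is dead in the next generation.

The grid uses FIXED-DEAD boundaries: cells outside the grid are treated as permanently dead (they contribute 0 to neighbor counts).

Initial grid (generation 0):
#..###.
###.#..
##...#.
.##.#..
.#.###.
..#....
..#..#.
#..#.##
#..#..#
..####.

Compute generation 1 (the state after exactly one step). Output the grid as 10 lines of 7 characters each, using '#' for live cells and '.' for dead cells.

Simulating step by step:
Generation 0 (given above): 32 live cells
Generation 1: 31 live cells
(generation 1 grid is the final answer)

Answer: #.####.
..#....
....##.
.......
.#..##.
.##..#.
.######
.###.##
.#....#
..####.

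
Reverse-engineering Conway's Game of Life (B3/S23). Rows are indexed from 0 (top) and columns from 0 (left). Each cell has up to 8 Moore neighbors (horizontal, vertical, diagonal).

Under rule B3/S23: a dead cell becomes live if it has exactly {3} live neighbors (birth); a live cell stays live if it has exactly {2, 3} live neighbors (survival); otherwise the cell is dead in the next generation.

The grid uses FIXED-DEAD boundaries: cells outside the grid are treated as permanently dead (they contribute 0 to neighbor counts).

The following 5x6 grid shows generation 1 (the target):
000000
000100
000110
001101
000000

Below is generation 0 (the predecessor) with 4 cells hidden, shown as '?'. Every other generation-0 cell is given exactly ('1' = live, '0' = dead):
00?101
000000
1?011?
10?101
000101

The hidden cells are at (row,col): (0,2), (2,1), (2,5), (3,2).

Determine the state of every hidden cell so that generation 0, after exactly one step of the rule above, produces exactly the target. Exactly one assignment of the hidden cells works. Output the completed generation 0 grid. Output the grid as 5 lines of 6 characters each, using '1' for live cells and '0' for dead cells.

Hidden generation-0 cells (in order): (0,2), (2,1), (2,5), (3,2).
A hidden cell only influences target cells in its own 3x3 neighborhood. Try each of the 2^4 = 16 assignments, step the completed generation 0 forward once under B3/S23, and compare with the target:
  (0,2)=0 (2,1)=0 (2,5)=0 (3,2)=0 -> step reproduces the target at every cell -> ACCEPT
  (0,2)=0 (2,1)=0 (2,5)=0 (3,2)=1 -> step gives (2,1)='1' but target has '0' -> reject
  (0,2)=0 (2,1)=0 (2,5)=1 (3,2)=0 -> step gives (1,5)='1' but target has '0' -> reject
  (0,2)=0 (2,1)=0 (2,5)=1 (3,2)=1 -> step gives (1,5)='1' but target has '0' -> reject
  (0,2)=0 (2,1)=1 (2,5)=0 (3,2)=0 -> step gives (1,2)='1' but target has '0' -> reject
  (0,2)=0 (2,1)=1 (2,5)=0 (3,2)=1 -> step gives (1,2)='1' but target has '0' -> reject
  (0,2)=0 (2,1)=1 (2,5)=1 (3,2)=0 -> step gives (1,2)='1' but target has '0' -> reject
  (0,2)=0 (2,1)=1 (2,5)=1 (3,2)=1 -> step gives (1,2)='1' but target has '0' -> reject
  (0,2)=1 (2,1)=0 (2,5)=0 (3,2)=0 -> step gives (1,2)='1' but target has '0' -> reject
  (0,2)=1 (2,1)=0 (2,5)=0 (3,2)=1 -> step gives (1,2)='1' but target has '0' -> reject
  (0,2)=1 (2,1)=0 (2,5)=1 (3,2)=0 -> step gives (1,2)='1' but target has '0' -> reject
  (0,2)=1 (2,1)=0 (2,5)=1 (3,2)=1 -> step gives (1,2)='1' but target has '0' -> reject
  (0,2)=1 (2,1)=1 (2,5)=0 (3,2)=0 -> step gives (1,1)='1' but target has '0' -> reject
  (0,2)=1 (2,1)=1 (2,5)=0 (3,2)=1 -> step gives (1,1)='1' but target has '0' -> reject
  (0,2)=1 (2,1)=1 (2,5)=1 (3,2)=0 -> step gives (1,1)='1' but target has '0' -> reject
  (0,2)=1 (2,1)=1 (2,5)=1 (3,2)=1 -> step gives (1,1)='1' but target has '0' -> reject
Unique solution: (0,2)=dead, (2,1)=dead, (2,5)=dead, (3,2)=dead.
Check: live-neighbor counts of every cell in the completed generation 0:
001020
112342
122232
123362
112141
Applying B3/S23 to generation 0 with these counts gives:
000000
000100
000110
001101
000000
which matches the target exactly.

Answer: 000101
000000
100110
100101
000101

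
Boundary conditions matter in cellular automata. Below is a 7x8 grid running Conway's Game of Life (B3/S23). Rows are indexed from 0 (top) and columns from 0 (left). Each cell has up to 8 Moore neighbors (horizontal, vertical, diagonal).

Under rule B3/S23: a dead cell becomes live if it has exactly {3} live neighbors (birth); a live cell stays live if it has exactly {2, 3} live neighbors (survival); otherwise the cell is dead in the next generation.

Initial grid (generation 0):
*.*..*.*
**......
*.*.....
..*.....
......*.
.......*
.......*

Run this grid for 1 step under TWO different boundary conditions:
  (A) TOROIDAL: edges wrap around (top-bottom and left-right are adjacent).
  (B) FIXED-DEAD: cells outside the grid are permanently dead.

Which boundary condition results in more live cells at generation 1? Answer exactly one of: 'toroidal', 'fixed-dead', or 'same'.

Under TOROIDAL boundary, generation 1:
......**
..*.....
*.*.....
.*......
........
......**
.......*
Population = 9

Under FIXED-DEAD boundary, generation 1:
*.......
*.*.....
*.*.....
.*......
........
......**
........
Population = 8

Comparison: toroidal=9, fixed-dead=8 -> toroidal

Answer: toroidal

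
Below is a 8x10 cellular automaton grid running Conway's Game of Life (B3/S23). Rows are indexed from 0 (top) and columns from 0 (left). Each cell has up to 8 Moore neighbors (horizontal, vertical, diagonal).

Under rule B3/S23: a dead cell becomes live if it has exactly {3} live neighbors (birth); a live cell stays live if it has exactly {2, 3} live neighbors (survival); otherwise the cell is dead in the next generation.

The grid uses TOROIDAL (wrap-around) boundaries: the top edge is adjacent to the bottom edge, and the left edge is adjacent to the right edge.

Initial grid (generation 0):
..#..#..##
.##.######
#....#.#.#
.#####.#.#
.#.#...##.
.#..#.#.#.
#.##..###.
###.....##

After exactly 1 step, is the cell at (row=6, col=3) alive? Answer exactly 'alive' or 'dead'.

Simulating step by step:
Generation 0 (given above): 42 live cells
Generation 1: 22 live cells
....##....
.####.....
..........
.#.#.#.#.#
.#.......#
##..###...
...#.##...
......#...

Cell (6,3) at generation 1: 1 -> alive

Answer: alive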